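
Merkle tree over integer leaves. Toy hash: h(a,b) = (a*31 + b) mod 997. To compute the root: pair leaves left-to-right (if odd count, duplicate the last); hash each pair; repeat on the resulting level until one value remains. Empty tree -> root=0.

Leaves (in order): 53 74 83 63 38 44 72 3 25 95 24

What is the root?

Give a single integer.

L0: [53, 74, 83, 63, 38, 44, 72, 3, 25, 95, 24]
L1: h(53,74)=(53*31+74)%997=720 h(83,63)=(83*31+63)%997=642 h(38,44)=(38*31+44)%997=225 h(72,3)=(72*31+3)%997=241 h(25,95)=(25*31+95)%997=870 h(24,24)=(24*31+24)%997=768 -> [720, 642, 225, 241, 870, 768]
L2: h(720,642)=(720*31+642)%997=31 h(225,241)=(225*31+241)%997=237 h(870,768)=(870*31+768)%997=819 -> [31, 237, 819]
L3: h(31,237)=(31*31+237)%997=201 h(819,819)=(819*31+819)%997=286 -> [201, 286]
L4: h(201,286)=(201*31+286)%997=535 -> [535]

Answer: 535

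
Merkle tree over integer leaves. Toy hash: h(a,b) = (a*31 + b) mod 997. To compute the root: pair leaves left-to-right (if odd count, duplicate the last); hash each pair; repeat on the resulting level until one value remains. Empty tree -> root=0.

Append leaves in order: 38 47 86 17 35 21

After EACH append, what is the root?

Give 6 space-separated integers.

Answer: 38 228 847 778 138 687

Derivation:
After append 38 (leaves=[38]):
  L0: [38]
  root=38
After append 47 (leaves=[38, 47]):
  L0: [38, 47]
  L1: h(38,47)=(38*31+47)%997=228 -> [228]
  root=228
After append 86 (leaves=[38, 47, 86]):
  L0: [38, 47, 86]
  L1: h(38,47)=(38*31+47)%997=228 h(86,86)=(86*31+86)%997=758 -> [228, 758]
  L2: h(228,758)=(228*31+758)%997=847 -> [847]
  root=847
After append 17 (leaves=[38, 47, 86, 17]):
  L0: [38, 47, 86, 17]
  L1: h(38,47)=(38*31+47)%997=228 h(86,17)=(86*31+17)%997=689 -> [228, 689]
  L2: h(228,689)=(228*31+689)%997=778 -> [778]
  root=778
After append 35 (leaves=[38, 47, 86, 17, 35]):
  L0: [38, 47, 86, 17, 35]
  L1: h(38,47)=(38*31+47)%997=228 h(86,17)=(86*31+17)%997=689 h(35,35)=(35*31+35)%997=123 -> [228, 689, 123]
  L2: h(228,689)=(228*31+689)%997=778 h(123,123)=(123*31+123)%997=945 -> [778, 945]
  L3: h(778,945)=(778*31+945)%997=138 -> [138]
  root=138
After append 21 (leaves=[38, 47, 86, 17, 35, 21]):
  L0: [38, 47, 86, 17, 35, 21]
  L1: h(38,47)=(38*31+47)%997=228 h(86,17)=(86*31+17)%997=689 h(35,21)=(35*31+21)%997=109 -> [228, 689, 109]
  L2: h(228,689)=(228*31+689)%997=778 h(109,109)=(109*31+109)%997=497 -> [778, 497]
  L3: h(778,497)=(778*31+497)%997=687 -> [687]
  root=687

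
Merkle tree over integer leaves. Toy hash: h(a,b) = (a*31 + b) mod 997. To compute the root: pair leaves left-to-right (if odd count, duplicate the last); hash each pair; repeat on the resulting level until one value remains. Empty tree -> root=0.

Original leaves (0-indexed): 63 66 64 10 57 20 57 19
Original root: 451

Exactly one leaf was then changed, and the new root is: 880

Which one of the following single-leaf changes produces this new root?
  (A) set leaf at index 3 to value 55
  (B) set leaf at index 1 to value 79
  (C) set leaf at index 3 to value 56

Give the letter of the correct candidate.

Original leaves: [63, 66, 64, 10, 57, 20, 57, 19]
Target new root: 880
Try each candidate change and compute the resulting root:
Candidate A: set leaf[3] = 55 -> leaves = [63, 66, 64, 55, 57, 20, 57, 19]
  L0: [63, 66, 64, 55, 57, 20, 57, 19]
  L1: h(63,66)=(63*31+66)%997=25 h(64,55)=(64*31+55)%997=45 h(57,20)=(57*31+20)%997=790 h(57,19)=(57*31+19)%997=789 -> [25, 45, 790, 789]
  L2: h(25,45)=(25*31+45)%997=820 h(790,789)=(790*31+789)%997=354 -> [820, 354]
  L3: h(820,354)=(820*31+354)%997=849 -> [849]
  root = 849 != target 880
Candidate B: set leaf[1] = 79 -> leaves = [63, 79, 64, 10, 57, 20, 57, 19]
  L0: [63, 79, 64, 10, 57, 20, 57, 19]
  L1: h(63,79)=(63*31+79)%997=38 h(64,10)=(64*31+10)%997=0 h(57,20)=(57*31+20)%997=790 h(57,19)=(57*31+19)%997=789 -> [38, 0, 790, 789]
  L2: h(38,0)=(38*31+0)%997=181 h(790,789)=(790*31+789)%997=354 -> [181, 354]
  L3: h(181,354)=(181*31+354)%997=980 -> [980]
  root = 980 != target 880
Candidate C: set leaf[3] = 56 -> leaves = [63, 66, 64, 56, 57, 20, 57, 19]
  L0: [63, 66, 64, 56, 57, 20, 57, 19]
  L1: h(63,66)=(63*31+66)%997=25 h(64,56)=(64*31+56)%997=46 h(57,20)=(57*31+20)%997=790 h(57,19)=(57*31+19)%997=789 -> [25, 46, 790, 789]
  L2: h(25,46)=(25*31+46)%997=821 h(790,789)=(790*31+789)%997=354 -> [821, 354]
  L3: h(821,354)=(821*31+354)%997=880 -> [880]
  root = 880 == target 880  ** MATCH **
Candidate C produces the target root.

Answer: C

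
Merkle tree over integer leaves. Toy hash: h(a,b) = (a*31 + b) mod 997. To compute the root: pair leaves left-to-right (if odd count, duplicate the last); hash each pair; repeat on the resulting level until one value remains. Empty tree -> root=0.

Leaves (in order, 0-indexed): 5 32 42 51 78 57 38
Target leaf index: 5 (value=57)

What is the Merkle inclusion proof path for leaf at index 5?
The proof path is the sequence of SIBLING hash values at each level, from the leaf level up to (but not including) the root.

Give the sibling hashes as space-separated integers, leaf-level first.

Answer: 78 219 171

Derivation:
L0 (leaves): [5, 32, 42, 51, 78, 57, 38], target index=5
L1: h(5,32)=(5*31+32)%997=187 [pair 0] h(42,51)=(42*31+51)%997=356 [pair 1] h(78,57)=(78*31+57)%997=481 [pair 2] h(38,38)=(38*31+38)%997=219 [pair 3] -> [187, 356, 481, 219]
  Sibling for proof at L0: 78
L2: h(187,356)=(187*31+356)%997=171 [pair 0] h(481,219)=(481*31+219)%997=175 [pair 1] -> [171, 175]
  Sibling for proof at L1: 219
L3: h(171,175)=(171*31+175)%997=491 [pair 0] -> [491]
  Sibling for proof at L2: 171
Root: 491
Proof path (sibling hashes from leaf to root): [78, 219, 171]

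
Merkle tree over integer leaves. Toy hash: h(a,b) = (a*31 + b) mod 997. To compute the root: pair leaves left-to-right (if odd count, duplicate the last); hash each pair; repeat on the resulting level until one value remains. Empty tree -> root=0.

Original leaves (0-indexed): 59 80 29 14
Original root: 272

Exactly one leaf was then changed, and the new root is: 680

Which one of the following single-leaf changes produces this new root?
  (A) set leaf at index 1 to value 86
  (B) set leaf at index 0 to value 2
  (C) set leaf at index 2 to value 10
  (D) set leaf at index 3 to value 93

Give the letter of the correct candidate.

Answer: C

Derivation:
Original leaves: [59, 80, 29, 14]
Target new root: 680
Try each candidate change and compute the resulting root:
Candidate A: set leaf[1] = 86 -> leaves = [59, 86, 29, 14]
  L0: [59, 86, 29, 14]
  L1: h(59,86)=(59*31+86)%997=918 h(29,14)=(29*31+14)%997=913 -> [918, 913]
  L2: h(918,913)=(918*31+913)%997=458 -> [458]
  root = 458 != target 680
Candidate B: set leaf[0] = 2 -> leaves = [2, 80, 29, 14]
  L0: [2, 80, 29, 14]
  L1: h(2,80)=(2*31+80)%997=142 h(29,14)=(29*31+14)%997=913 -> [142, 913]
  L2: h(142,913)=(142*31+913)%997=330 -> [330]
  root = 330 != target 680
Candidate C: set leaf[2] = 10 -> leaves = [59, 80, 10, 14]
  L0: [59, 80, 10, 14]
  L1: h(59,80)=(59*31+80)%997=912 h(10,14)=(10*31+14)%997=324 -> [912, 324]
  L2: h(912,324)=(912*31+324)%997=680 -> [680]
  root = 680 == target 680  ** MATCH **
Candidate D: set leaf[3] = 93 -> leaves = [59, 80, 29, 93]
  L0: [59, 80, 29, 93]
  L1: h(59,80)=(59*31+80)%997=912 h(29,93)=(29*31+93)%997=992 -> [912, 992]
  L2: h(912,992)=(912*31+992)%997=351 -> [351]
  root = 351 != target 680
Candidate C produces the target root.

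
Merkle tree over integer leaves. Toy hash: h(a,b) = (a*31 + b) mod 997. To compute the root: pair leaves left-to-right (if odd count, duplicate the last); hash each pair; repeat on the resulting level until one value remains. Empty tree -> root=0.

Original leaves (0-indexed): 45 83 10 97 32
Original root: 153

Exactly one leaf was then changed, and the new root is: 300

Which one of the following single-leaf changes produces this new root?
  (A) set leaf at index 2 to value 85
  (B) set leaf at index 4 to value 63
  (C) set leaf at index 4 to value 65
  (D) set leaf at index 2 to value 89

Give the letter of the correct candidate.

Answer: D

Derivation:
Original leaves: [45, 83, 10, 97, 32]
Target new root: 300
Try each candidate change and compute the resulting root:
Candidate A: set leaf[2] = 85 -> leaves = [45, 83, 85, 97, 32]
  L0: [45, 83, 85, 97, 32]
  L1: h(45,83)=(45*31+83)%997=481 h(85,97)=(85*31+97)%997=738 h(32,32)=(32*31+32)%997=27 -> [481, 738, 27]
  L2: h(481,738)=(481*31+738)%997=694 h(27,27)=(27*31+27)%997=864 -> [694, 864]
  L3: h(694,864)=(694*31+864)%997=444 -> [444]
  root = 444 != target 300
Candidate B: set leaf[4] = 63 -> leaves = [45, 83, 10, 97, 63]
  L0: [45, 83, 10, 97, 63]
  L1: h(45,83)=(45*31+83)%997=481 h(10,97)=(10*31+97)%997=407 h(63,63)=(63*31+63)%997=22 -> [481, 407, 22]
  L2: h(481,407)=(481*31+407)%997=363 h(22,22)=(22*31+22)%997=704 -> [363, 704]
  L3: h(363,704)=(363*31+704)%997=990 -> [990]
  root = 990 != target 300
Candidate C: set leaf[4] = 65 -> leaves = [45, 83, 10, 97, 65]
  L0: [45, 83, 10, 97, 65]
  L1: h(45,83)=(45*31+83)%997=481 h(10,97)=(10*31+97)%997=407 h(65,65)=(65*31+65)%997=86 -> [481, 407, 86]
  L2: h(481,407)=(481*31+407)%997=363 h(86,86)=(86*31+86)%997=758 -> [363, 758]
  L3: h(363,758)=(363*31+758)%997=47 -> [47]
  root = 47 != target 300
Candidate D: set leaf[2] = 89 -> leaves = [45, 83, 89, 97, 32]
  L0: [45, 83, 89, 97, 32]
  L1: h(45,83)=(45*31+83)%997=481 h(89,97)=(89*31+97)%997=862 h(32,32)=(32*31+32)%997=27 -> [481, 862, 27]
  L2: h(481,862)=(481*31+862)%997=818 h(27,27)=(27*31+27)%997=864 -> [818, 864]
  L3: h(818,864)=(818*31+864)%997=300 -> [300]
  root = 300 == target 300  ** MATCH **
Candidate D produces the target root.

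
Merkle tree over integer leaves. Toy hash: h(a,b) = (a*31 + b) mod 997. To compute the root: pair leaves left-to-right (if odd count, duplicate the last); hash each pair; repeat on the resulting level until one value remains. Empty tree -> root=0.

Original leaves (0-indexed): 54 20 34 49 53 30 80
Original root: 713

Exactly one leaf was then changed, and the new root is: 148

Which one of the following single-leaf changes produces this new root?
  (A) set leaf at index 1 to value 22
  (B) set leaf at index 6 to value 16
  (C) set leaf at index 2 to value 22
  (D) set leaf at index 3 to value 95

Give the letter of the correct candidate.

Answer: C

Derivation:
Original leaves: [54, 20, 34, 49, 53, 30, 80]
Target new root: 148
Try each candidate change and compute the resulting root:
Candidate A: set leaf[1] = 22 -> leaves = [54, 22, 34, 49, 53, 30, 80]
  L0: [54, 22, 34, 49, 53, 30, 80]
  L1: h(54,22)=(54*31+22)%997=699 h(34,49)=(34*31+49)%997=106 h(53,30)=(53*31+30)%997=676 h(80,80)=(80*31+80)%997=566 -> [699, 106, 676, 566]
  L2: h(699,106)=(699*31+106)%997=838 h(676,566)=(676*31+566)%997=585 -> [838, 585]
  L3: h(838,585)=(838*31+585)%997=641 -> [641]
  root = 641 != target 148
Candidate B: set leaf[6] = 16 -> leaves = [54, 20, 34, 49, 53, 30, 16]
  L0: [54, 20, 34, 49, 53, 30, 16]
  L1: h(54,20)=(54*31+20)%997=697 h(34,49)=(34*31+49)%997=106 h(53,30)=(53*31+30)%997=676 h(16,16)=(16*31+16)%997=512 -> [697, 106, 676, 512]
  L2: h(697,106)=(697*31+106)%997=776 h(676,512)=(676*31+512)%997=531 -> [776, 531]
  L3: h(776,531)=(776*31+531)%997=659 -> [659]
  root = 659 != target 148
Candidate C: set leaf[2] = 22 -> leaves = [54, 20, 22, 49, 53, 30, 80]
  L0: [54, 20, 22, 49, 53, 30, 80]
  L1: h(54,20)=(54*31+20)%997=697 h(22,49)=(22*31+49)%997=731 h(53,30)=(53*31+30)%997=676 h(80,80)=(80*31+80)%997=566 -> [697, 731, 676, 566]
  L2: h(697,731)=(697*31+731)%997=404 h(676,566)=(676*31+566)%997=585 -> [404, 585]
  L3: h(404,585)=(404*31+585)%997=148 -> [148]
  root = 148 == target 148  ** MATCH **
Candidate D: set leaf[3] = 95 -> leaves = [54, 20, 34, 95, 53, 30, 80]
  L0: [54, 20, 34, 95, 53, 30, 80]
  L1: h(54,20)=(54*31+20)%997=697 h(34,95)=(34*31+95)%997=152 h(53,30)=(53*31+30)%997=676 h(80,80)=(80*31+80)%997=566 -> [697, 152, 676, 566]
  L2: h(697,152)=(697*31+152)%997=822 h(676,566)=(676*31+566)%997=585 -> [822, 585]
  L3: h(822,585)=(822*31+585)%997=145 -> [145]
  root = 145 != target 148
Candidate C produces the target root.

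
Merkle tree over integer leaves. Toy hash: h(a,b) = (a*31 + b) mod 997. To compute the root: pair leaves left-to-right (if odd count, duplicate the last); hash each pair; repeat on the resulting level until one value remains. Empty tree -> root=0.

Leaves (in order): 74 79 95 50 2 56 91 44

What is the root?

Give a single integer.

Answer: 979

Derivation:
L0: [74, 79, 95, 50, 2, 56, 91, 44]
L1: h(74,79)=(74*31+79)%997=379 h(95,50)=(95*31+50)%997=4 h(2,56)=(2*31+56)%997=118 h(91,44)=(91*31+44)%997=871 -> [379, 4, 118, 871]
L2: h(379,4)=(379*31+4)%997=786 h(118,871)=(118*31+871)%997=541 -> [786, 541]
L3: h(786,541)=(786*31+541)%997=979 -> [979]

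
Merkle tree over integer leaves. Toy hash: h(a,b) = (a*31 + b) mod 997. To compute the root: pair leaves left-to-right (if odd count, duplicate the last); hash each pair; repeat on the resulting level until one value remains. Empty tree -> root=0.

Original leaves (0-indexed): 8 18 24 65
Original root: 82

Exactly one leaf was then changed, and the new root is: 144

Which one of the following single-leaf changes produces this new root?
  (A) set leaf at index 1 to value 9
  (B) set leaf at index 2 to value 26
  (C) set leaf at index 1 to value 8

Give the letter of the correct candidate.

Answer: B

Derivation:
Original leaves: [8, 18, 24, 65]
Target new root: 144
Try each candidate change and compute the resulting root:
Candidate A: set leaf[1] = 9 -> leaves = [8, 9, 24, 65]
  L0: [8, 9, 24, 65]
  L1: h(8,9)=(8*31+9)%997=257 h(24,65)=(24*31+65)%997=809 -> [257, 809]
  L2: h(257,809)=(257*31+809)%997=800 -> [800]
  root = 800 != target 144
Candidate B: set leaf[2] = 26 -> leaves = [8, 18, 26, 65]
  L0: [8, 18, 26, 65]
  L1: h(8,18)=(8*31+18)%997=266 h(26,65)=(26*31+65)%997=871 -> [266, 871]
  L2: h(266,871)=(266*31+871)%997=144 -> [144]
  root = 144 == target 144  ** MATCH **
Candidate C: set leaf[1] = 8 -> leaves = [8, 8, 24, 65]
  L0: [8, 8, 24, 65]
  L1: h(8,8)=(8*31+8)%997=256 h(24,65)=(24*31+65)%997=809 -> [256, 809]
  L2: h(256,809)=(256*31+809)%997=769 -> [769]
  root = 769 != target 144
Candidate B produces the target root.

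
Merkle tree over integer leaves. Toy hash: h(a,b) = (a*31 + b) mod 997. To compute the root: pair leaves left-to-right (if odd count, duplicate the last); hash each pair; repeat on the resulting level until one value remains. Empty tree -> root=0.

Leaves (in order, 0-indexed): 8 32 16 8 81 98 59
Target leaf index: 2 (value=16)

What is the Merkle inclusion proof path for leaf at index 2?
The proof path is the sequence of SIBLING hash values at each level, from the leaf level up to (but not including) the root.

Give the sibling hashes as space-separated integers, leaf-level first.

L0 (leaves): [8, 32, 16, 8, 81, 98, 59], target index=2
L1: h(8,32)=(8*31+32)%997=280 [pair 0] h(16,8)=(16*31+8)%997=504 [pair 1] h(81,98)=(81*31+98)%997=615 [pair 2] h(59,59)=(59*31+59)%997=891 [pair 3] -> [280, 504, 615, 891]
  Sibling for proof at L0: 8
L2: h(280,504)=(280*31+504)%997=211 [pair 0] h(615,891)=(615*31+891)%997=16 [pair 1] -> [211, 16]
  Sibling for proof at L1: 280
L3: h(211,16)=(211*31+16)%997=575 [pair 0] -> [575]
  Sibling for proof at L2: 16
Root: 575
Proof path (sibling hashes from leaf to root): [8, 280, 16]

Answer: 8 280 16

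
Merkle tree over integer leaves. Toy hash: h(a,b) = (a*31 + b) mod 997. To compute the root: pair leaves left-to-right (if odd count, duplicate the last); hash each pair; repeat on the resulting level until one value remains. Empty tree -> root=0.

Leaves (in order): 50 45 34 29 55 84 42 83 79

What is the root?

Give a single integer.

Answer: 445

Derivation:
L0: [50, 45, 34, 29, 55, 84, 42, 83, 79]
L1: h(50,45)=(50*31+45)%997=598 h(34,29)=(34*31+29)%997=86 h(55,84)=(55*31+84)%997=792 h(42,83)=(42*31+83)%997=388 h(79,79)=(79*31+79)%997=534 -> [598, 86, 792, 388, 534]
L2: h(598,86)=(598*31+86)%997=678 h(792,388)=(792*31+388)%997=15 h(534,534)=(534*31+534)%997=139 -> [678, 15, 139]
L3: h(678,15)=(678*31+15)%997=96 h(139,139)=(139*31+139)%997=460 -> [96, 460]
L4: h(96,460)=(96*31+460)%997=445 -> [445]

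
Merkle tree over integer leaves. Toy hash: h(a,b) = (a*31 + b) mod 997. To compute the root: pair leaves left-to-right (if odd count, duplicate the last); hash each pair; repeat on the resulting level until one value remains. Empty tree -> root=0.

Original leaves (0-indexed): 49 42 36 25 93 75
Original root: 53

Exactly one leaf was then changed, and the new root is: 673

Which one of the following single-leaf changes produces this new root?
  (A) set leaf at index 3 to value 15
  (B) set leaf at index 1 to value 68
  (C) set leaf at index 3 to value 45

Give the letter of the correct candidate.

Answer: C

Derivation:
Original leaves: [49, 42, 36, 25, 93, 75]
Target new root: 673
Try each candidate change and compute the resulting root:
Candidate A: set leaf[3] = 15 -> leaves = [49, 42, 36, 15, 93, 75]
  L0: [49, 42, 36, 15, 93, 75]
  L1: h(49,42)=(49*31+42)%997=564 h(36,15)=(36*31+15)%997=134 h(93,75)=(93*31+75)%997=964 -> [564, 134, 964]
  L2: h(564,134)=(564*31+134)%997=669 h(964,964)=(964*31+964)%997=938 -> [669, 938]
  L3: h(669,938)=(669*31+938)%997=740 -> [740]
  root = 740 != target 673
Candidate B: set leaf[1] = 68 -> leaves = [49, 68, 36, 25, 93, 75]
  L0: [49, 68, 36, 25, 93, 75]
  L1: h(49,68)=(49*31+68)%997=590 h(36,25)=(36*31+25)%997=144 h(93,75)=(93*31+75)%997=964 -> [590, 144, 964]
  L2: h(590,144)=(590*31+144)%997=488 h(964,964)=(964*31+964)%997=938 -> [488, 938]
  L3: h(488,938)=(488*31+938)%997=114 -> [114]
  root = 114 != target 673
Candidate C: set leaf[3] = 45 -> leaves = [49, 42, 36, 45, 93, 75]
  L0: [49, 42, 36, 45, 93, 75]
  L1: h(49,42)=(49*31+42)%997=564 h(36,45)=(36*31+45)%997=164 h(93,75)=(93*31+75)%997=964 -> [564, 164, 964]
  L2: h(564,164)=(564*31+164)%997=699 h(964,964)=(964*31+964)%997=938 -> [699, 938]
  L3: h(699,938)=(699*31+938)%997=673 -> [673]
  root = 673 == target 673  ** MATCH **
Candidate C produces the target root.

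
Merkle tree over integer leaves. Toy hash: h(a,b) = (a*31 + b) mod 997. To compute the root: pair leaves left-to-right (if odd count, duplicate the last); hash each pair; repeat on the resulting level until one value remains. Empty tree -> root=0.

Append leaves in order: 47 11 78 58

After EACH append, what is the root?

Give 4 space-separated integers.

Answer: 47 471 148 128

Derivation:
After append 47 (leaves=[47]):
  L0: [47]
  root=47
After append 11 (leaves=[47, 11]):
  L0: [47, 11]
  L1: h(47,11)=(47*31+11)%997=471 -> [471]
  root=471
After append 78 (leaves=[47, 11, 78]):
  L0: [47, 11, 78]
  L1: h(47,11)=(47*31+11)%997=471 h(78,78)=(78*31+78)%997=502 -> [471, 502]
  L2: h(471,502)=(471*31+502)%997=148 -> [148]
  root=148
After append 58 (leaves=[47, 11, 78, 58]):
  L0: [47, 11, 78, 58]
  L1: h(47,11)=(47*31+11)%997=471 h(78,58)=(78*31+58)%997=482 -> [471, 482]
  L2: h(471,482)=(471*31+482)%997=128 -> [128]
  root=128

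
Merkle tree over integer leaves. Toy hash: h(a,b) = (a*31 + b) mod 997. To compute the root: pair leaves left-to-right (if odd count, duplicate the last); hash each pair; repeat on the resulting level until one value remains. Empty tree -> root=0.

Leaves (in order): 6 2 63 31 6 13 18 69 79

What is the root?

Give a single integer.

Answer: 691

Derivation:
L0: [6, 2, 63, 31, 6, 13, 18, 69, 79]
L1: h(6,2)=(6*31+2)%997=188 h(63,31)=(63*31+31)%997=987 h(6,13)=(6*31+13)%997=199 h(18,69)=(18*31+69)%997=627 h(79,79)=(79*31+79)%997=534 -> [188, 987, 199, 627, 534]
L2: h(188,987)=(188*31+987)%997=833 h(199,627)=(199*31+627)%997=814 h(534,534)=(534*31+534)%997=139 -> [833, 814, 139]
L3: h(833,814)=(833*31+814)%997=715 h(139,139)=(139*31+139)%997=460 -> [715, 460]
L4: h(715,460)=(715*31+460)%997=691 -> [691]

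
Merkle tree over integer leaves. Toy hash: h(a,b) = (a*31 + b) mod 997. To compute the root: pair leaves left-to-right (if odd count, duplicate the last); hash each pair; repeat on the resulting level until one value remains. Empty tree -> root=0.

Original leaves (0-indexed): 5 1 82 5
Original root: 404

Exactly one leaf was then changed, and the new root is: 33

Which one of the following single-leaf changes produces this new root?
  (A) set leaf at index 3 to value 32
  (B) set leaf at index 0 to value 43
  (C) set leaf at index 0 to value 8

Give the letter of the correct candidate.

Original leaves: [5, 1, 82, 5]
Target new root: 33
Try each candidate change and compute the resulting root:
Candidate A: set leaf[3] = 32 -> leaves = [5, 1, 82, 32]
  L0: [5, 1, 82, 32]
  L1: h(5,1)=(5*31+1)%997=156 h(82,32)=(82*31+32)%997=580 -> [156, 580]
  L2: h(156,580)=(156*31+580)%997=431 -> [431]
  root = 431 != target 33
Candidate B: set leaf[0] = 43 -> leaves = [43, 1, 82, 5]
  L0: [43, 1, 82, 5]
  L1: h(43,1)=(43*31+1)%997=337 h(82,5)=(82*31+5)%997=553 -> [337, 553]
  L2: h(337,553)=(337*31+553)%997=33 -> [33]
  root = 33 == target 33  ** MATCH **
Candidate C: set leaf[0] = 8 -> leaves = [8, 1, 82, 5]
  L0: [8, 1, 82, 5]
  L1: h(8,1)=(8*31+1)%997=249 h(82,5)=(82*31+5)%997=553 -> [249, 553]
  L2: h(249,553)=(249*31+553)%997=296 -> [296]
  root = 296 != target 33
Candidate B produces the target root.

Answer: B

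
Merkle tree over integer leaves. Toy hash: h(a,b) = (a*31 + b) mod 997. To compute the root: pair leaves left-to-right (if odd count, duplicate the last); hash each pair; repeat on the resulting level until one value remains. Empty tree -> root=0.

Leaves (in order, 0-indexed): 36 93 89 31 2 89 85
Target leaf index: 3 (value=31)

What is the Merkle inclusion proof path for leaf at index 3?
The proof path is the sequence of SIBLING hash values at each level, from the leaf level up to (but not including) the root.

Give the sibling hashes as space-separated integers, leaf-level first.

Answer: 89 212 422

Derivation:
L0 (leaves): [36, 93, 89, 31, 2, 89, 85], target index=3
L1: h(36,93)=(36*31+93)%997=212 [pair 0] h(89,31)=(89*31+31)%997=796 [pair 1] h(2,89)=(2*31+89)%997=151 [pair 2] h(85,85)=(85*31+85)%997=726 [pair 3] -> [212, 796, 151, 726]
  Sibling for proof at L0: 89
L2: h(212,796)=(212*31+796)%997=389 [pair 0] h(151,726)=(151*31+726)%997=422 [pair 1] -> [389, 422]
  Sibling for proof at L1: 212
L3: h(389,422)=(389*31+422)%997=517 [pair 0] -> [517]
  Sibling for proof at L2: 422
Root: 517
Proof path (sibling hashes from leaf to root): [89, 212, 422]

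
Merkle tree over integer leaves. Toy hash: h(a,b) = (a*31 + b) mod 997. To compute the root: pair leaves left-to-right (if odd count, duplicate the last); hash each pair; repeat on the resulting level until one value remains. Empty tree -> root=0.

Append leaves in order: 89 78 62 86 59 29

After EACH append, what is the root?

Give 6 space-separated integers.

Answer: 89 843 201 225 592 629

Derivation:
After append 89 (leaves=[89]):
  L0: [89]
  root=89
After append 78 (leaves=[89, 78]):
  L0: [89, 78]
  L1: h(89,78)=(89*31+78)%997=843 -> [843]
  root=843
After append 62 (leaves=[89, 78, 62]):
  L0: [89, 78, 62]
  L1: h(89,78)=(89*31+78)%997=843 h(62,62)=(62*31+62)%997=987 -> [843, 987]
  L2: h(843,987)=(843*31+987)%997=201 -> [201]
  root=201
After append 86 (leaves=[89, 78, 62, 86]):
  L0: [89, 78, 62, 86]
  L1: h(89,78)=(89*31+78)%997=843 h(62,86)=(62*31+86)%997=14 -> [843, 14]
  L2: h(843,14)=(843*31+14)%997=225 -> [225]
  root=225
After append 59 (leaves=[89, 78, 62, 86, 59]):
  L0: [89, 78, 62, 86, 59]
  L1: h(89,78)=(89*31+78)%997=843 h(62,86)=(62*31+86)%997=14 h(59,59)=(59*31+59)%997=891 -> [843, 14, 891]
  L2: h(843,14)=(843*31+14)%997=225 h(891,891)=(891*31+891)%997=596 -> [225, 596]
  L3: h(225,596)=(225*31+596)%997=592 -> [592]
  root=592
After append 29 (leaves=[89, 78, 62, 86, 59, 29]):
  L0: [89, 78, 62, 86, 59, 29]
  L1: h(89,78)=(89*31+78)%997=843 h(62,86)=(62*31+86)%997=14 h(59,29)=(59*31+29)%997=861 -> [843, 14, 861]
  L2: h(843,14)=(843*31+14)%997=225 h(861,861)=(861*31+861)%997=633 -> [225, 633]
  L3: h(225,633)=(225*31+633)%997=629 -> [629]
  root=629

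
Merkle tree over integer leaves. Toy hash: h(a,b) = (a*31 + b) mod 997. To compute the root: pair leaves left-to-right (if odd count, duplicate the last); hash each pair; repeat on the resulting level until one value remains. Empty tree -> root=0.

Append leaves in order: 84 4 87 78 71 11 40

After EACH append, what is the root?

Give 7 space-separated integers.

Answer: 84 614 881 872 36 110 175

Derivation:
After append 84 (leaves=[84]):
  L0: [84]
  root=84
After append 4 (leaves=[84, 4]):
  L0: [84, 4]
  L1: h(84,4)=(84*31+4)%997=614 -> [614]
  root=614
After append 87 (leaves=[84, 4, 87]):
  L0: [84, 4, 87]
  L1: h(84,4)=(84*31+4)%997=614 h(87,87)=(87*31+87)%997=790 -> [614, 790]
  L2: h(614,790)=(614*31+790)%997=881 -> [881]
  root=881
After append 78 (leaves=[84, 4, 87, 78]):
  L0: [84, 4, 87, 78]
  L1: h(84,4)=(84*31+4)%997=614 h(87,78)=(87*31+78)%997=781 -> [614, 781]
  L2: h(614,781)=(614*31+781)%997=872 -> [872]
  root=872
After append 71 (leaves=[84, 4, 87, 78, 71]):
  L0: [84, 4, 87, 78, 71]
  L1: h(84,4)=(84*31+4)%997=614 h(87,78)=(87*31+78)%997=781 h(71,71)=(71*31+71)%997=278 -> [614, 781, 278]
  L2: h(614,781)=(614*31+781)%997=872 h(278,278)=(278*31+278)%997=920 -> [872, 920]
  L3: h(872,920)=(872*31+920)%997=36 -> [36]
  root=36
After append 11 (leaves=[84, 4, 87, 78, 71, 11]):
  L0: [84, 4, 87, 78, 71, 11]
  L1: h(84,4)=(84*31+4)%997=614 h(87,78)=(87*31+78)%997=781 h(71,11)=(71*31+11)%997=218 -> [614, 781, 218]
  L2: h(614,781)=(614*31+781)%997=872 h(218,218)=(218*31+218)%997=994 -> [872, 994]
  L3: h(872,994)=(872*31+994)%997=110 -> [110]
  root=110
After append 40 (leaves=[84, 4, 87, 78, 71, 11, 40]):
  L0: [84, 4, 87, 78, 71, 11, 40]
  L1: h(84,4)=(84*31+4)%997=614 h(87,78)=(87*31+78)%997=781 h(71,11)=(71*31+11)%997=218 h(40,40)=(40*31+40)%997=283 -> [614, 781, 218, 283]
  L2: h(614,781)=(614*31+781)%997=872 h(218,283)=(218*31+283)%997=62 -> [872, 62]
  L3: h(872,62)=(872*31+62)%997=175 -> [175]
  root=175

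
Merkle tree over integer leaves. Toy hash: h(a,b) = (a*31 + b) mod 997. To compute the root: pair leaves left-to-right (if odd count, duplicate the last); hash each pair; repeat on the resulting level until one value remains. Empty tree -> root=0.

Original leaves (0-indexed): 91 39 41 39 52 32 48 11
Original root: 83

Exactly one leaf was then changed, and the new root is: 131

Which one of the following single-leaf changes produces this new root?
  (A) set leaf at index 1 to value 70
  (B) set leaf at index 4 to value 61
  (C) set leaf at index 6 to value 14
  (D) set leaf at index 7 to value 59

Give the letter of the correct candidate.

Original leaves: [91, 39, 41, 39, 52, 32, 48, 11]
Target new root: 131
Try each candidate change and compute the resulting root:
Candidate A: set leaf[1] = 70 -> leaves = [91, 70, 41, 39, 52, 32, 48, 11]
  L0: [91, 70, 41, 39, 52, 32, 48, 11]
  L1: h(91,70)=(91*31+70)%997=897 h(41,39)=(41*31+39)%997=313 h(52,32)=(52*31+32)%997=647 h(48,11)=(48*31+11)%997=502 -> [897, 313, 647, 502]
  L2: h(897,313)=(897*31+313)%997=204 h(647,502)=(647*31+502)%997=619 -> [204, 619]
  L3: h(204,619)=(204*31+619)%997=961 -> [961]
  root = 961 != target 131
Candidate B: set leaf[4] = 61 -> leaves = [91, 39, 41, 39, 61, 32, 48, 11]
  L0: [91, 39, 41, 39, 61, 32, 48, 11]
  L1: h(91,39)=(91*31+39)%997=866 h(41,39)=(41*31+39)%997=313 h(61,32)=(61*31+32)%997=926 h(48,11)=(48*31+11)%997=502 -> [866, 313, 926, 502]
  L2: h(866,313)=(866*31+313)%997=240 h(926,502)=(926*31+502)%997=295 -> [240, 295]
  L3: h(240,295)=(240*31+295)%997=756 -> [756]
  root = 756 != target 131
Candidate C: set leaf[6] = 14 -> leaves = [91, 39, 41, 39, 52, 32, 14, 11]
  L0: [91, 39, 41, 39, 52, 32, 14, 11]
  L1: h(91,39)=(91*31+39)%997=866 h(41,39)=(41*31+39)%997=313 h(52,32)=(52*31+32)%997=647 h(14,11)=(14*31+11)%997=445 -> [866, 313, 647, 445]
  L2: h(866,313)=(866*31+313)%997=240 h(647,445)=(647*31+445)%997=562 -> [240, 562]
  L3: h(240,562)=(240*31+562)%997=26 -> [26]
  root = 26 != target 131
Candidate D: set leaf[7] = 59 -> leaves = [91, 39, 41, 39, 52, 32, 48, 59]
  L0: [91, 39, 41, 39, 52, 32, 48, 59]
  L1: h(91,39)=(91*31+39)%997=866 h(41,39)=(41*31+39)%997=313 h(52,32)=(52*31+32)%997=647 h(48,59)=(48*31+59)%997=550 -> [866, 313, 647, 550]
  L2: h(866,313)=(866*31+313)%997=240 h(647,550)=(647*31+550)%997=667 -> [240, 667]
  L3: h(240,667)=(240*31+667)%997=131 -> [131]
  root = 131 == target 131  ** MATCH **
Candidate D produces the target root.

Answer: D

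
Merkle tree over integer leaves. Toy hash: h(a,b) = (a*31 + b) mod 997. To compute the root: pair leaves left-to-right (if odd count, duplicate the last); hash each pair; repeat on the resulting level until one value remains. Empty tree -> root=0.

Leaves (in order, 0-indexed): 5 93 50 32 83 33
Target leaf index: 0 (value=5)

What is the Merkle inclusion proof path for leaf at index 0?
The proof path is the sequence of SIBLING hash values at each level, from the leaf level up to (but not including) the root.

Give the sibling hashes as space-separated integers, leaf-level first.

L0 (leaves): [5, 93, 50, 32, 83, 33], target index=0
L1: h(5,93)=(5*31+93)%997=248 [pair 0] h(50,32)=(50*31+32)%997=585 [pair 1] h(83,33)=(83*31+33)%997=612 [pair 2] -> [248, 585, 612]
  Sibling for proof at L0: 93
L2: h(248,585)=(248*31+585)%997=297 [pair 0] h(612,612)=(612*31+612)%997=641 [pair 1] -> [297, 641]
  Sibling for proof at L1: 585
L3: h(297,641)=(297*31+641)%997=875 [pair 0] -> [875]
  Sibling for proof at L2: 641
Root: 875
Proof path (sibling hashes from leaf to root): [93, 585, 641]

Answer: 93 585 641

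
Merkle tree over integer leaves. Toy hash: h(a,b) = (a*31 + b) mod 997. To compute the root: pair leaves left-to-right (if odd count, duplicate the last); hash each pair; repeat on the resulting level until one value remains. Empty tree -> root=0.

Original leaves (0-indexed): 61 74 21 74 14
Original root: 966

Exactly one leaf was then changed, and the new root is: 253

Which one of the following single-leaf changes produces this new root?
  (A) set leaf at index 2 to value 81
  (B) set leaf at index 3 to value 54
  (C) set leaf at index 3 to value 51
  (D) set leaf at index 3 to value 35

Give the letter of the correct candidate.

Original leaves: [61, 74, 21, 74, 14]
Target new root: 253
Try each candidate change and compute the resulting root:
Candidate A: set leaf[2] = 81 -> leaves = [61, 74, 81, 74, 14]
  L0: [61, 74, 81, 74, 14]
  L1: h(61,74)=(61*31+74)%997=968 h(81,74)=(81*31+74)%997=591 h(14,14)=(14*31+14)%997=448 -> [968, 591, 448]
  L2: h(968,591)=(968*31+591)%997=689 h(448,448)=(448*31+448)%997=378 -> [689, 378]
  L3: h(689,378)=(689*31+378)%997=800 -> [800]
  root = 800 != target 253
Candidate B: set leaf[3] = 54 -> leaves = [61, 74, 21, 54, 14]
  L0: [61, 74, 21, 54, 14]
  L1: h(61,74)=(61*31+74)%997=968 h(21,54)=(21*31+54)%997=705 h(14,14)=(14*31+14)%997=448 -> [968, 705, 448]
  L2: h(968,705)=(968*31+705)%997=803 h(448,448)=(448*31+448)%997=378 -> [803, 378]
  L3: h(803,378)=(803*31+378)%997=346 -> [346]
  root = 346 != target 253
Candidate C: set leaf[3] = 51 -> leaves = [61, 74, 21, 51, 14]
  L0: [61, 74, 21, 51, 14]
  L1: h(61,74)=(61*31+74)%997=968 h(21,51)=(21*31+51)%997=702 h(14,14)=(14*31+14)%997=448 -> [968, 702, 448]
  L2: h(968,702)=(968*31+702)%997=800 h(448,448)=(448*31+448)%997=378 -> [800, 378]
  L3: h(800,378)=(800*31+378)%997=253 -> [253]
  root = 253 == target 253  ** MATCH **
Candidate D: set leaf[3] = 35 -> leaves = [61, 74, 21, 35, 14]
  L0: [61, 74, 21, 35, 14]
  L1: h(61,74)=(61*31+74)%997=968 h(21,35)=(21*31+35)%997=686 h(14,14)=(14*31+14)%997=448 -> [968, 686, 448]
  L2: h(968,686)=(968*31+686)%997=784 h(448,448)=(448*31+448)%997=378 -> [784, 378]
  L3: h(784,378)=(784*31+378)%997=754 -> [754]
  root = 754 != target 253
Candidate C produces the target root.

Answer: C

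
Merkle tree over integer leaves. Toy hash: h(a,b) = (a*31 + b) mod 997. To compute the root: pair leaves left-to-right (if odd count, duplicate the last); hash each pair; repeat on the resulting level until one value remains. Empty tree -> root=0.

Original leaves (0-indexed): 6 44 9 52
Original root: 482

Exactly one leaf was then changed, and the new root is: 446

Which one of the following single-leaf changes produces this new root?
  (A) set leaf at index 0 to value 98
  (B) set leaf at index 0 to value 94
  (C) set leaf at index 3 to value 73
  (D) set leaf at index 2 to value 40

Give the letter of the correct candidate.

Original leaves: [6, 44, 9, 52]
Target new root: 446
Try each candidate change and compute the resulting root:
Candidate A: set leaf[0] = 98 -> leaves = [98, 44, 9, 52]
  L0: [98, 44, 9, 52]
  L1: h(98,44)=(98*31+44)%997=91 h(9,52)=(9*31+52)%997=331 -> [91, 331]
  L2: h(91,331)=(91*31+331)%997=161 -> [161]
  root = 161 != target 446
Candidate B: set leaf[0] = 94 -> leaves = [94, 44, 9, 52]
  L0: [94, 44, 9, 52]
  L1: h(94,44)=(94*31+44)%997=964 h(9,52)=(9*31+52)%997=331 -> [964, 331]
  L2: h(964,331)=(964*31+331)%997=305 -> [305]
  root = 305 != target 446
Candidate C: set leaf[3] = 73 -> leaves = [6, 44, 9, 73]
  L0: [6, 44, 9, 73]
  L1: h(6,44)=(6*31+44)%997=230 h(9,73)=(9*31+73)%997=352 -> [230, 352]
  L2: h(230,352)=(230*31+352)%997=503 -> [503]
  root = 503 != target 446
Candidate D: set leaf[2] = 40 -> leaves = [6, 44, 40, 52]
  L0: [6, 44, 40, 52]
  L1: h(6,44)=(6*31+44)%997=230 h(40,52)=(40*31+52)%997=295 -> [230, 295]
  L2: h(230,295)=(230*31+295)%997=446 -> [446]
  root = 446 == target 446  ** MATCH **
Candidate D produces the target root.

Answer: D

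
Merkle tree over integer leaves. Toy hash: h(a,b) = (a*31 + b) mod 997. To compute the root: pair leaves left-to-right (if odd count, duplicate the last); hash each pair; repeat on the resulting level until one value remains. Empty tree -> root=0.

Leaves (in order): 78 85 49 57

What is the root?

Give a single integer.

L0: [78, 85, 49, 57]
L1: h(78,85)=(78*31+85)%997=509 h(49,57)=(49*31+57)%997=579 -> [509, 579]
L2: h(509,579)=(509*31+579)%997=406 -> [406]

Answer: 406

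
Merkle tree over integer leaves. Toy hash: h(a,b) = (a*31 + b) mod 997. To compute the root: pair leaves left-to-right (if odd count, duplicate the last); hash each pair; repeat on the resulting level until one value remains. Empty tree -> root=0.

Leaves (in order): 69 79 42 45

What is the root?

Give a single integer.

L0: [69, 79, 42, 45]
L1: h(69,79)=(69*31+79)%997=224 h(42,45)=(42*31+45)%997=350 -> [224, 350]
L2: h(224,350)=(224*31+350)%997=315 -> [315]

Answer: 315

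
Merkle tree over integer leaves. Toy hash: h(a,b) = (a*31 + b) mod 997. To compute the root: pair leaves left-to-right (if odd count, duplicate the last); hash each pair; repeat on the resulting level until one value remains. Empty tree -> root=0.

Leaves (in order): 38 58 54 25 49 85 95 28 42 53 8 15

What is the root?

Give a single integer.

L0: [38, 58, 54, 25, 49, 85, 95, 28, 42, 53, 8, 15]
L1: h(38,58)=(38*31+58)%997=239 h(54,25)=(54*31+25)%997=702 h(49,85)=(49*31+85)%997=607 h(95,28)=(95*31+28)%997=979 h(42,53)=(42*31+53)%997=358 h(8,15)=(8*31+15)%997=263 -> [239, 702, 607, 979, 358, 263]
L2: h(239,702)=(239*31+702)%997=135 h(607,979)=(607*31+979)%997=853 h(358,263)=(358*31+263)%997=394 -> [135, 853, 394]
L3: h(135,853)=(135*31+853)%997=53 h(394,394)=(394*31+394)%997=644 -> [53, 644]
L4: h(53,644)=(53*31+644)%997=293 -> [293]

Answer: 293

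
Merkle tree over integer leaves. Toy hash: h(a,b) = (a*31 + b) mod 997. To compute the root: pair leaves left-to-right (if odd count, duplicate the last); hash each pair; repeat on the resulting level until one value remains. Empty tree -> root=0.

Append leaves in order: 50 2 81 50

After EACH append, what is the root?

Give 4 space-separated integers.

After append 50 (leaves=[50]):
  L0: [50]
  root=50
After append 2 (leaves=[50, 2]):
  L0: [50, 2]
  L1: h(50,2)=(50*31+2)%997=555 -> [555]
  root=555
After append 81 (leaves=[50, 2, 81]):
  L0: [50, 2, 81]
  L1: h(50,2)=(50*31+2)%997=555 h(81,81)=(81*31+81)%997=598 -> [555, 598]
  L2: h(555,598)=(555*31+598)%997=854 -> [854]
  root=854
After append 50 (leaves=[50, 2, 81, 50]):
  L0: [50, 2, 81, 50]
  L1: h(50,2)=(50*31+2)%997=555 h(81,50)=(81*31+50)%997=567 -> [555, 567]
  L2: h(555,567)=(555*31+567)%997=823 -> [823]
  root=823

Answer: 50 555 854 823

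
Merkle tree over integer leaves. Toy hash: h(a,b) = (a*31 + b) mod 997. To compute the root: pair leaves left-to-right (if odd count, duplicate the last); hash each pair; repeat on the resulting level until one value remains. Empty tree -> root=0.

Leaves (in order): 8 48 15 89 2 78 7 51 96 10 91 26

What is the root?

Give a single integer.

Answer: 346

Derivation:
L0: [8, 48, 15, 89, 2, 78, 7, 51, 96, 10, 91, 26]
L1: h(8,48)=(8*31+48)%997=296 h(15,89)=(15*31+89)%997=554 h(2,78)=(2*31+78)%997=140 h(7,51)=(7*31+51)%997=268 h(96,10)=(96*31+10)%997=992 h(91,26)=(91*31+26)%997=853 -> [296, 554, 140, 268, 992, 853]
L2: h(296,554)=(296*31+554)%997=757 h(140,268)=(140*31+268)%997=620 h(992,853)=(992*31+853)%997=698 -> [757, 620, 698]
L3: h(757,620)=(757*31+620)%997=159 h(698,698)=(698*31+698)%997=402 -> [159, 402]
L4: h(159,402)=(159*31+402)%997=346 -> [346]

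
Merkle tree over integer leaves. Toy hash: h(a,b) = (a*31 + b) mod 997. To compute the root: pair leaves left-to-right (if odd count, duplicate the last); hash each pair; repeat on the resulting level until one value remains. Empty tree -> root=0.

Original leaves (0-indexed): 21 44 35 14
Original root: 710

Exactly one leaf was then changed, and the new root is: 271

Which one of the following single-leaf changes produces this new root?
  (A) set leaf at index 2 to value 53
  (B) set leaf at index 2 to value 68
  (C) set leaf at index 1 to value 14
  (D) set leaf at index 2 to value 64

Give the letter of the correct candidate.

Original leaves: [21, 44, 35, 14]
Target new root: 271
Try each candidate change and compute the resulting root:
Candidate A: set leaf[2] = 53 -> leaves = [21, 44, 53, 14]
  L0: [21, 44, 53, 14]
  L1: h(21,44)=(21*31+44)%997=695 h(53,14)=(53*31+14)%997=660 -> [695, 660]
  L2: h(695,660)=(695*31+660)%997=271 -> [271]
  root = 271 == target 271  ** MATCH **
Candidate B: set leaf[2] = 68 -> leaves = [21, 44, 68, 14]
  L0: [21, 44, 68, 14]
  L1: h(21,44)=(21*31+44)%997=695 h(68,14)=(68*31+14)%997=128 -> [695, 128]
  L2: h(695,128)=(695*31+128)%997=736 -> [736]
  root = 736 != target 271
Candidate C: set leaf[1] = 14 -> leaves = [21, 14, 35, 14]
  L0: [21, 14, 35, 14]
  L1: h(21,14)=(21*31+14)%997=665 h(35,14)=(35*31+14)%997=102 -> [665, 102]
  L2: h(665,102)=(665*31+102)%997=777 -> [777]
  root = 777 != target 271
Candidate D: set leaf[2] = 64 -> leaves = [21, 44, 64, 14]
  L0: [21, 44, 64, 14]
  L1: h(21,44)=(21*31+44)%997=695 h(64,14)=(64*31+14)%997=4 -> [695, 4]
  L2: h(695,4)=(695*31+4)%997=612 -> [612]
  root = 612 != target 271
Candidate A produces the target root.

Answer: A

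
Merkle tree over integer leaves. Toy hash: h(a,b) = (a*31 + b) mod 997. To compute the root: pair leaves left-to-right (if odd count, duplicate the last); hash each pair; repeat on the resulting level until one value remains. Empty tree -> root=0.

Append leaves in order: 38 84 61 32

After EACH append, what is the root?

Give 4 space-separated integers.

Answer: 38 265 197 168

Derivation:
After append 38 (leaves=[38]):
  L0: [38]
  root=38
After append 84 (leaves=[38, 84]):
  L0: [38, 84]
  L1: h(38,84)=(38*31+84)%997=265 -> [265]
  root=265
After append 61 (leaves=[38, 84, 61]):
  L0: [38, 84, 61]
  L1: h(38,84)=(38*31+84)%997=265 h(61,61)=(61*31+61)%997=955 -> [265, 955]
  L2: h(265,955)=(265*31+955)%997=197 -> [197]
  root=197
After append 32 (leaves=[38, 84, 61, 32]):
  L0: [38, 84, 61, 32]
  L1: h(38,84)=(38*31+84)%997=265 h(61,32)=(61*31+32)%997=926 -> [265, 926]
  L2: h(265,926)=(265*31+926)%997=168 -> [168]
  root=168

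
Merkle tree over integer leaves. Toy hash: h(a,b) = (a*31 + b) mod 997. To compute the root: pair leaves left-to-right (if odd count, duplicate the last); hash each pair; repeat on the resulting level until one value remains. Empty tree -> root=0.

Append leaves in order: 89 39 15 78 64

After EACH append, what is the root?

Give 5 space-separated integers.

Answer: 89 804 479 542 584

Derivation:
After append 89 (leaves=[89]):
  L0: [89]
  root=89
After append 39 (leaves=[89, 39]):
  L0: [89, 39]
  L1: h(89,39)=(89*31+39)%997=804 -> [804]
  root=804
After append 15 (leaves=[89, 39, 15]):
  L0: [89, 39, 15]
  L1: h(89,39)=(89*31+39)%997=804 h(15,15)=(15*31+15)%997=480 -> [804, 480]
  L2: h(804,480)=(804*31+480)%997=479 -> [479]
  root=479
After append 78 (leaves=[89, 39, 15, 78]):
  L0: [89, 39, 15, 78]
  L1: h(89,39)=(89*31+39)%997=804 h(15,78)=(15*31+78)%997=543 -> [804, 543]
  L2: h(804,543)=(804*31+543)%997=542 -> [542]
  root=542
After append 64 (leaves=[89, 39, 15, 78, 64]):
  L0: [89, 39, 15, 78, 64]
  L1: h(89,39)=(89*31+39)%997=804 h(15,78)=(15*31+78)%997=543 h(64,64)=(64*31+64)%997=54 -> [804, 543, 54]
  L2: h(804,543)=(804*31+543)%997=542 h(54,54)=(54*31+54)%997=731 -> [542, 731]
  L3: h(542,731)=(542*31+731)%997=584 -> [584]
  root=584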